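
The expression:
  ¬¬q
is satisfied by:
  {q: True}


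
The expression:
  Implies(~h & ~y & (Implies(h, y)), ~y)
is always true.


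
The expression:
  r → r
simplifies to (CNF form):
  True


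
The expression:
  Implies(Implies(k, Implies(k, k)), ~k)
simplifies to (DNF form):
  ~k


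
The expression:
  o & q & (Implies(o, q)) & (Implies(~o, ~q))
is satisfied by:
  {o: True, q: True}


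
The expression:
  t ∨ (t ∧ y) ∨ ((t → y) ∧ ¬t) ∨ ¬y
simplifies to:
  True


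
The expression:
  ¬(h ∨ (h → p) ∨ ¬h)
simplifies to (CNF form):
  False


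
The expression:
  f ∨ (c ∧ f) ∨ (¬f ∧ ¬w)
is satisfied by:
  {f: True, w: False}
  {w: False, f: False}
  {w: True, f: True}


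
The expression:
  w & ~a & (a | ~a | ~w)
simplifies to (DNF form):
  w & ~a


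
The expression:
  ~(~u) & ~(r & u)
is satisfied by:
  {u: True, r: False}


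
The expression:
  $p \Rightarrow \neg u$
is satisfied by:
  {p: False, u: False}
  {u: True, p: False}
  {p: True, u: False}


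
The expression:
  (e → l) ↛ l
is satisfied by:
  {e: False, l: False}


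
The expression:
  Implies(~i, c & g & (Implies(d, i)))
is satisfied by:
  {i: True, g: True, c: True, d: False}
  {i: True, g: True, c: False, d: False}
  {i: True, c: True, g: False, d: False}
  {i: True, c: False, g: False, d: False}
  {i: True, d: True, g: True, c: True}
  {i: True, d: True, g: True, c: False}
  {i: True, d: True, g: False, c: True}
  {i: True, d: True, g: False, c: False}
  {g: True, c: True, i: False, d: False}


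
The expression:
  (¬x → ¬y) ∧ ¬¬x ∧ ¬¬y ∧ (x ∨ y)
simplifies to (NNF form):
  x ∧ y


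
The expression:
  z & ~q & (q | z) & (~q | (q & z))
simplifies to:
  z & ~q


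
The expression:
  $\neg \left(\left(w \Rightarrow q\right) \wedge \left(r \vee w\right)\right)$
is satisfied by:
  {r: False, w: False, q: False}
  {q: True, r: False, w: False}
  {w: True, r: False, q: False}
  {w: True, r: True, q: False}


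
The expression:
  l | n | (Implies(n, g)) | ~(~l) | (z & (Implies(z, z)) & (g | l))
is always true.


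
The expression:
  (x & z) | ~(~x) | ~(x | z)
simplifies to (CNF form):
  x | ~z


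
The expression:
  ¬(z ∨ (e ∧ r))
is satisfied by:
  {e: False, z: False, r: False}
  {r: True, e: False, z: False}
  {e: True, r: False, z: False}


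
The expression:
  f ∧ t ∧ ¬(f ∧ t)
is never true.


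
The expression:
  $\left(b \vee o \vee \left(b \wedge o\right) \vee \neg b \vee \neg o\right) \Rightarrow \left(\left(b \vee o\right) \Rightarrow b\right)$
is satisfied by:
  {b: True, o: False}
  {o: False, b: False}
  {o: True, b: True}


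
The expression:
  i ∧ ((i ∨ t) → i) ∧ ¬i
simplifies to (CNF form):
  False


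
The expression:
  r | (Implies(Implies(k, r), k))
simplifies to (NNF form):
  k | r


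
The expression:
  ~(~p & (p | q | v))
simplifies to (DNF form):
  p | (~q & ~v)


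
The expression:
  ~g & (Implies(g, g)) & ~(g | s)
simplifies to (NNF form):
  ~g & ~s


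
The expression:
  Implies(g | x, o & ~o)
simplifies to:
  ~g & ~x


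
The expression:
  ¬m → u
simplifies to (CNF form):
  m ∨ u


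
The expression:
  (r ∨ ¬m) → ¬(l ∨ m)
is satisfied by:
  {l: False, m: False, r: False}
  {r: True, l: False, m: False}
  {m: True, l: False, r: False}
  {m: True, l: True, r: False}


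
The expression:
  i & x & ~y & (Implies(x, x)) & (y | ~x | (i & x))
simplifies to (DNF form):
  i & x & ~y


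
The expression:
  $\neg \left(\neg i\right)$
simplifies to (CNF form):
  $i$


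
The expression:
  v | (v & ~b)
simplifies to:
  v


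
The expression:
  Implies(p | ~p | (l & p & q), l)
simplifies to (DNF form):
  l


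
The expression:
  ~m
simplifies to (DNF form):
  ~m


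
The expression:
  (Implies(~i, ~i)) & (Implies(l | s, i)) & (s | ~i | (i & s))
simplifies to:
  (i | ~l) & (i | ~s) & (s | ~i)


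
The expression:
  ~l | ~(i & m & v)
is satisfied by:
  {l: False, v: False, m: False, i: False}
  {i: True, l: False, v: False, m: False}
  {m: True, l: False, v: False, i: False}
  {i: True, m: True, l: False, v: False}
  {v: True, i: False, l: False, m: False}
  {i: True, v: True, l: False, m: False}
  {m: True, v: True, i: False, l: False}
  {i: True, m: True, v: True, l: False}
  {l: True, m: False, v: False, i: False}
  {i: True, l: True, m: False, v: False}
  {m: True, l: True, i: False, v: False}
  {i: True, m: True, l: True, v: False}
  {v: True, l: True, m: False, i: False}
  {i: True, v: True, l: True, m: False}
  {m: True, v: True, l: True, i: False}


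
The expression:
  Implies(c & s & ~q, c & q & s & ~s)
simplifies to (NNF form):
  q | ~c | ~s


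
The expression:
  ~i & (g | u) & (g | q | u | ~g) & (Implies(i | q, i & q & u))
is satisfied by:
  {u: True, g: True, q: False, i: False}
  {u: True, q: False, i: False, g: False}
  {g: True, q: False, i: False, u: False}


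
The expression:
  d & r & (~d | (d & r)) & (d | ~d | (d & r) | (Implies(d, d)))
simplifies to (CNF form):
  d & r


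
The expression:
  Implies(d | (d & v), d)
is always true.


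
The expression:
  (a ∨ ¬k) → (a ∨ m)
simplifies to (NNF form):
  a ∨ k ∨ m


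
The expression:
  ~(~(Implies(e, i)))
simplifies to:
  i | ~e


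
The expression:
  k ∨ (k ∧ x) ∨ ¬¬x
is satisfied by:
  {x: True, k: True}
  {x: True, k: False}
  {k: True, x: False}


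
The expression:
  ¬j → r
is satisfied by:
  {r: True, j: True}
  {r: True, j: False}
  {j: True, r: False}


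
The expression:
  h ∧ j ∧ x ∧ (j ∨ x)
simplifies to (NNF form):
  h ∧ j ∧ x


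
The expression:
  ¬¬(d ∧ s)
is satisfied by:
  {s: True, d: True}


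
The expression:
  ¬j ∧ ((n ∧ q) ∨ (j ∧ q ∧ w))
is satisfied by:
  {q: True, n: True, j: False}


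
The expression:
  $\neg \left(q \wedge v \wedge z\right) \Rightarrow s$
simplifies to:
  $s \vee \left(q \wedge v \wedge z\right)$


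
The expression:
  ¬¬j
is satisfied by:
  {j: True}


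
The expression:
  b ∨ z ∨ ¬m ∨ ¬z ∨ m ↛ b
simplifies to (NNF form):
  True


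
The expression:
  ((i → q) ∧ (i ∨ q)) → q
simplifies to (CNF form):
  True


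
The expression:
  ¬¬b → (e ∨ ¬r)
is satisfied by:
  {e: True, b: False, r: False}
  {e: False, b: False, r: False}
  {r: True, e: True, b: False}
  {r: True, e: False, b: False}
  {b: True, e: True, r: False}
  {b: True, e: False, r: False}
  {b: True, r: True, e: True}


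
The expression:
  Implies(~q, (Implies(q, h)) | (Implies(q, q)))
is always true.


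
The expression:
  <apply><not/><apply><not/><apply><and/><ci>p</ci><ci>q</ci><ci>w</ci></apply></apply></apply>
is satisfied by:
  {p: True, w: True, q: True}


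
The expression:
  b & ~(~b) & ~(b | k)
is never true.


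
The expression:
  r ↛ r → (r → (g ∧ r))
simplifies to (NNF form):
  True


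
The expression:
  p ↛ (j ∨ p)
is never true.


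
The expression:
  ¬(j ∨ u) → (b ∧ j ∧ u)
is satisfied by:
  {u: True, j: True}
  {u: True, j: False}
  {j: True, u: False}


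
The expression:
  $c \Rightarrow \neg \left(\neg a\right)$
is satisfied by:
  {a: True, c: False}
  {c: False, a: False}
  {c: True, a: True}


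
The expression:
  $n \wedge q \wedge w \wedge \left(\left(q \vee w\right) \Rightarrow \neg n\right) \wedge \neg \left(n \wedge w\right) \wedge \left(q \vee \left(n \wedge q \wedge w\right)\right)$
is never true.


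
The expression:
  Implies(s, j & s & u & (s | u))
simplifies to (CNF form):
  (j | ~s) & (u | ~s)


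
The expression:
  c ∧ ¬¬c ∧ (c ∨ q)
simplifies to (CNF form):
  c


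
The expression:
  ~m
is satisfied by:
  {m: False}


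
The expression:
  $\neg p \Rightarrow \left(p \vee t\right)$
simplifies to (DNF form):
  $p \vee t$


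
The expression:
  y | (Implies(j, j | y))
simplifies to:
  True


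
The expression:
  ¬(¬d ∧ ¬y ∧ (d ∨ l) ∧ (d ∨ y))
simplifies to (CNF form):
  True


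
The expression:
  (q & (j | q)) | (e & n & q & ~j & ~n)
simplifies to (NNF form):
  q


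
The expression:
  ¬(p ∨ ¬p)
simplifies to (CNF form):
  False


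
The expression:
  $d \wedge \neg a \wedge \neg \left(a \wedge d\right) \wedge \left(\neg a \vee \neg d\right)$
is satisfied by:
  {d: True, a: False}


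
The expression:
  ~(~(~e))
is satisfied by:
  {e: False}


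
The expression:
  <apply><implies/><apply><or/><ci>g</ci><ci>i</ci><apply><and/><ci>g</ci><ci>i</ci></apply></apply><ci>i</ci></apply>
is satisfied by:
  {i: True, g: False}
  {g: False, i: False}
  {g: True, i: True}


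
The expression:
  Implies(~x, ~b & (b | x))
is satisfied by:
  {x: True}


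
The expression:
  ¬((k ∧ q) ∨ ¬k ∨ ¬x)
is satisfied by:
  {x: True, k: True, q: False}


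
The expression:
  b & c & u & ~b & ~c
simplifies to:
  False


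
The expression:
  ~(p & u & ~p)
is always true.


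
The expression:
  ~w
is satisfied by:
  {w: False}


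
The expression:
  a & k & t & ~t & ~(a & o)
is never true.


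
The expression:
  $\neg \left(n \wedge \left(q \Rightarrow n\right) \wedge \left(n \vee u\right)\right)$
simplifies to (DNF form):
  $\neg n$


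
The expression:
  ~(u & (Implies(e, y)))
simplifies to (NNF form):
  ~u | (e & ~y)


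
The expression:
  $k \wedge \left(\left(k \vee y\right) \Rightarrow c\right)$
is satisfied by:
  {c: True, k: True}


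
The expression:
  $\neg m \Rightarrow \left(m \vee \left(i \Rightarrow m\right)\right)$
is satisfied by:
  {m: True, i: False}
  {i: False, m: False}
  {i: True, m: True}


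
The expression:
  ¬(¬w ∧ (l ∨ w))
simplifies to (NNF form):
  w ∨ ¬l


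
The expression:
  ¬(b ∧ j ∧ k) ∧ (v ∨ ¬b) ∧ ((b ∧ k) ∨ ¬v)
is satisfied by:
  {k: True, b: False, v: False, j: False}
  {k: False, b: False, v: False, j: False}
  {j: True, k: True, b: False, v: False}
  {j: True, k: False, b: False, v: False}
  {v: True, b: True, k: True, j: False}


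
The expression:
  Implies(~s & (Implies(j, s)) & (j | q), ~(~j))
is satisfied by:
  {s: True, j: True, q: False}
  {s: True, j: False, q: False}
  {j: True, s: False, q: False}
  {s: False, j: False, q: False}
  {q: True, s: True, j: True}
  {q: True, s: True, j: False}
  {q: True, j: True, s: False}


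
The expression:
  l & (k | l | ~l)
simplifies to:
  l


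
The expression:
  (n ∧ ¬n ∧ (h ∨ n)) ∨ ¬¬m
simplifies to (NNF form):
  m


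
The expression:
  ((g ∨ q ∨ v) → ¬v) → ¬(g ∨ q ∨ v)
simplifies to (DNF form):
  v ∨ (¬g ∧ ¬q)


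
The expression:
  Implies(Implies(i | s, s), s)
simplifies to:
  i | s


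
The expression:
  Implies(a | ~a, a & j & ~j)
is never true.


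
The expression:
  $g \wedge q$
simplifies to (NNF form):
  $g \wedge q$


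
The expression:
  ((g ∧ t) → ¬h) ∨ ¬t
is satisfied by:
  {h: False, t: False, g: False}
  {g: True, h: False, t: False}
  {t: True, h: False, g: False}
  {g: True, t: True, h: False}
  {h: True, g: False, t: False}
  {g: True, h: True, t: False}
  {t: True, h: True, g: False}


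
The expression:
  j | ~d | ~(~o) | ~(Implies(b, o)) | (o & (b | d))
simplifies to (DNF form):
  b | j | o | ~d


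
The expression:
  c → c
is always true.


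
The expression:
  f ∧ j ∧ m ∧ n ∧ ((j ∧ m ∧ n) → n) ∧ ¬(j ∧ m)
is never true.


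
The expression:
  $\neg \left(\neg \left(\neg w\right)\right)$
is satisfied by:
  {w: False}


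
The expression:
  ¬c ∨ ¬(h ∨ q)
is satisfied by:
  {q: False, c: False, h: False}
  {h: True, q: False, c: False}
  {q: True, h: False, c: False}
  {h: True, q: True, c: False}
  {c: True, h: False, q: False}


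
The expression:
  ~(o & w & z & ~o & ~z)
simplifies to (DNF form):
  True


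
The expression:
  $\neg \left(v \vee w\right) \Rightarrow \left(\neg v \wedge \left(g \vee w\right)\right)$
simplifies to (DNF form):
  $g \vee v \vee w$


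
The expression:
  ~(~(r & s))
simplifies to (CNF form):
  r & s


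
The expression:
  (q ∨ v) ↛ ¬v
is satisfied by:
  {v: True}


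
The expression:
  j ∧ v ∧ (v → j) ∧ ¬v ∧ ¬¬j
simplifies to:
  False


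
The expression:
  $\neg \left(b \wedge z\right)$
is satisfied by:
  {z: False, b: False}
  {b: True, z: False}
  {z: True, b: False}


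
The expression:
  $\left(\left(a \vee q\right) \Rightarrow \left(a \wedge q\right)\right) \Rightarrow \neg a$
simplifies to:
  $\neg a \vee \neg q$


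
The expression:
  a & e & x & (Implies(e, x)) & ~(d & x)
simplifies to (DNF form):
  a & e & x & ~d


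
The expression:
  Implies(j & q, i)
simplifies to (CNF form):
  i | ~j | ~q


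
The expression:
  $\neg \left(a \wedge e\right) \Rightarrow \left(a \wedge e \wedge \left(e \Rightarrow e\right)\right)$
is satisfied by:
  {a: True, e: True}


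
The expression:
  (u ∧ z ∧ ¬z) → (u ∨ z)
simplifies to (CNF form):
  True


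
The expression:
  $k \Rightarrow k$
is always true.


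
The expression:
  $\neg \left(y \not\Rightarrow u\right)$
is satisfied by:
  {u: True, y: False}
  {y: False, u: False}
  {y: True, u: True}


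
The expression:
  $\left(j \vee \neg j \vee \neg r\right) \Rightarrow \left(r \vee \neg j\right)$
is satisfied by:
  {r: True, j: False}
  {j: False, r: False}
  {j: True, r: True}


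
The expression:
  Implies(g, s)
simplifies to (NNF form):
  s | ~g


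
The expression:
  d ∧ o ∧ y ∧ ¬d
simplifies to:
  False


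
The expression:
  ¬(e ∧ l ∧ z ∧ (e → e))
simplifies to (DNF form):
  ¬e ∨ ¬l ∨ ¬z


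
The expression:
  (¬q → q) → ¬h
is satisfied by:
  {h: False, q: False}
  {q: True, h: False}
  {h: True, q: False}


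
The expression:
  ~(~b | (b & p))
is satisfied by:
  {b: True, p: False}


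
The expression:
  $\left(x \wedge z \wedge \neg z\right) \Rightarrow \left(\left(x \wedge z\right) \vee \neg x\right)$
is always true.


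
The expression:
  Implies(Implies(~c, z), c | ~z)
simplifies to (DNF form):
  c | ~z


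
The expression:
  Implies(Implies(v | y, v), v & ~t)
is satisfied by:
  {y: True, t: False, v: False}
  {v: True, t: False, y: True}
  {v: True, t: False, y: False}
  {y: True, t: True, v: False}


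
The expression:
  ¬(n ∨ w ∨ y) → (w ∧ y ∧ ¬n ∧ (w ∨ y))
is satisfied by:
  {n: True, y: True, w: True}
  {n: True, y: True, w: False}
  {n: True, w: True, y: False}
  {n: True, w: False, y: False}
  {y: True, w: True, n: False}
  {y: True, w: False, n: False}
  {w: True, y: False, n: False}


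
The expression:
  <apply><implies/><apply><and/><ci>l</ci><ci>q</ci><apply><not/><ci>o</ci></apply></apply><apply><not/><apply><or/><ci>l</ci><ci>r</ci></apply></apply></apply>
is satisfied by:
  {o: True, l: False, q: False}
  {l: False, q: False, o: False}
  {o: True, q: True, l: False}
  {q: True, l: False, o: False}
  {o: True, l: True, q: False}
  {l: True, o: False, q: False}
  {o: True, q: True, l: True}


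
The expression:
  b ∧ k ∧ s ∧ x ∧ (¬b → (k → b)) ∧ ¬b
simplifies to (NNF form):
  False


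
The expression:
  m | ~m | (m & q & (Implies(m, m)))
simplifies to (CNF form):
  True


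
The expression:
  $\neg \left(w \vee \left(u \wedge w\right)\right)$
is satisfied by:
  {w: False}


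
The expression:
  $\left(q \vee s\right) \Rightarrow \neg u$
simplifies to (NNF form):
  $\left(\neg q \wedge \neg s\right) \vee \neg u$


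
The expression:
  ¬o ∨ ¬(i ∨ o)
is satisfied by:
  {o: False}


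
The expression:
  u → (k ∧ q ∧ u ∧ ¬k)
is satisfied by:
  {u: False}


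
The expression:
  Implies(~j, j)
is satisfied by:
  {j: True}


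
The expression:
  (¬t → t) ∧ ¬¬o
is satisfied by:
  {t: True, o: True}


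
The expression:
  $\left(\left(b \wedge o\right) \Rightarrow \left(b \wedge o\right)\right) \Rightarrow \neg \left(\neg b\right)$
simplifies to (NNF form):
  $b$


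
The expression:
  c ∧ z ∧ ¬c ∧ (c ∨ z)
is never true.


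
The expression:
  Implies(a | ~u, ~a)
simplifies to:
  ~a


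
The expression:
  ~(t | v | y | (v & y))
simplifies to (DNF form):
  ~t & ~v & ~y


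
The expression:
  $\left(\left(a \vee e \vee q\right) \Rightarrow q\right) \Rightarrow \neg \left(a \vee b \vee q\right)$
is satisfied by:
  {a: True, e: True, q: False, b: False}
  {a: True, q: False, e: False, b: False}
  {e: True, a: False, q: False, b: False}
  {a: False, q: False, e: False, b: False}
  {b: True, a: True, e: True, q: False}
  {b: True, a: True, q: False, e: False}
  {b: True, e: True, a: False, q: False}


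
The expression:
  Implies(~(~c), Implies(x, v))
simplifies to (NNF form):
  v | ~c | ~x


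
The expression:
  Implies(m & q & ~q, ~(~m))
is always true.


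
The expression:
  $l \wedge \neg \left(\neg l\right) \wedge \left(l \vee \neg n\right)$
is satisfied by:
  {l: True}


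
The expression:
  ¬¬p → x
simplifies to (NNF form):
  x ∨ ¬p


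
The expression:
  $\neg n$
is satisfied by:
  {n: False}


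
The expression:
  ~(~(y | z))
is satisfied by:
  {y: True, z: True}
  {y: True, z: False}
  {z: True, y: False}


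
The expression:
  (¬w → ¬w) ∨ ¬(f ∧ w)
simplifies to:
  True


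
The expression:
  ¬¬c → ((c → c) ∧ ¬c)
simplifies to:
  ¬c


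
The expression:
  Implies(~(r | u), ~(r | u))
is always true.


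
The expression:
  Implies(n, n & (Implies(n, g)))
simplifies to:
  g | ~n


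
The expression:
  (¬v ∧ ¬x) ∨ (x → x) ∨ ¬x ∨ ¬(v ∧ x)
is always true.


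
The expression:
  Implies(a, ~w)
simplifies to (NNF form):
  ~a | ~w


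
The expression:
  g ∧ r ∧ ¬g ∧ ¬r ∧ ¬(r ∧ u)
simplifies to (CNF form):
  False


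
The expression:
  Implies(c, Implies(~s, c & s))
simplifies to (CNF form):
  s | ~c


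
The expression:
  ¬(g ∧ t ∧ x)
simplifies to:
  ¬g ∨ ¬t ∨ ¬x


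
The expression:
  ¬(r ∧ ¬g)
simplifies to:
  g ∨ ¬r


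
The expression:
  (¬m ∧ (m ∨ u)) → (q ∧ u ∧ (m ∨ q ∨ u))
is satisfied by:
  {q: True, m: True, u: False}
  {q: True, u: False, m: False}
  {m: True, u: False, q: False}
  {m: False, u: False, q: False}
  {q: True, m: True, u: True}
  {q: True, u: True, m: False}
  {m: True, u: True, q: False}


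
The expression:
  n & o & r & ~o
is never true.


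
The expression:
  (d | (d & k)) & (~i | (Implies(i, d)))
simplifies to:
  d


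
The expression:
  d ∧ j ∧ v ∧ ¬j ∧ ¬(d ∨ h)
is never true.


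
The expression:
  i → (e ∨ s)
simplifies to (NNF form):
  e ∨ s ∨ ¬i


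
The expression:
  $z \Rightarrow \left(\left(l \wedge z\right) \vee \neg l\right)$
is always true.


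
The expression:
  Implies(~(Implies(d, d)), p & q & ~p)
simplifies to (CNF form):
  True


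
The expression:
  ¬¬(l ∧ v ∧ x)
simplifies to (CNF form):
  l ∧ v ∧ x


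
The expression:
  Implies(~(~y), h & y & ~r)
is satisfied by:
  {h: True, r: False, y: False}
  {r: False, y: False, h: False}
  {h: True, r: True, y: False}
  {r: True, h: False, y: False}
  {y: True, h: True, r: False}


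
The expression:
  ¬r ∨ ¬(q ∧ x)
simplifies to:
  ¬q ∨ ¬r ∨ ¬x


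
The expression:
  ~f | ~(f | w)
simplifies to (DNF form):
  ~f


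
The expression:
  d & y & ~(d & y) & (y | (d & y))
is never true.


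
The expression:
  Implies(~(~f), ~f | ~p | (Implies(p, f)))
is always true.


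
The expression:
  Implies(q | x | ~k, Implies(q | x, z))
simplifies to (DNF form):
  z | (~q & ~x)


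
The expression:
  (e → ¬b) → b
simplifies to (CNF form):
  b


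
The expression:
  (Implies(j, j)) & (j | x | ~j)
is always true.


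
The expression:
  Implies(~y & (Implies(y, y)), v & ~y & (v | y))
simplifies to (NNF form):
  v | y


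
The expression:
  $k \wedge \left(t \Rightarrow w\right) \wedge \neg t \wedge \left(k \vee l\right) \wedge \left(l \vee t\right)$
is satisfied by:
  {k: True, l: True, t: False}


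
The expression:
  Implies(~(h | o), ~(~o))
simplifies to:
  h | o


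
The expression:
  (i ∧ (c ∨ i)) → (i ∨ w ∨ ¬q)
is always true.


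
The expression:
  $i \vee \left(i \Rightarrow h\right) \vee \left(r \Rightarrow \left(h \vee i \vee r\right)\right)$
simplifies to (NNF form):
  $\text{True}$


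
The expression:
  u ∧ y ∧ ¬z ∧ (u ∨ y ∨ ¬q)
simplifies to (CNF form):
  u ∧ y ∧ ¬z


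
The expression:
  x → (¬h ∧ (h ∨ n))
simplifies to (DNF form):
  (n ∧ ¬h) ∨ ¬x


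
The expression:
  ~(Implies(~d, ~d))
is never true.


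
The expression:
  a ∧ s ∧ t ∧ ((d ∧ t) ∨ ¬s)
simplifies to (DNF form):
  a ∧ d ∧ s ∧ t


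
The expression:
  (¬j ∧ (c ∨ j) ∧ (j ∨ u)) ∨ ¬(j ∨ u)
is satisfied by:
  {c: True, u: False, j: False}
  {u: False, j: False, c: False}
  {c: True, u: True, j: False}


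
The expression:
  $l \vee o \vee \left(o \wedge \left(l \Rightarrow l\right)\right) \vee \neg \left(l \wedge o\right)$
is always true.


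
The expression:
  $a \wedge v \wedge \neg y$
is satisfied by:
  {a: True, v: True, y: False}


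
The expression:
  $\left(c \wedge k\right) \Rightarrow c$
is always true.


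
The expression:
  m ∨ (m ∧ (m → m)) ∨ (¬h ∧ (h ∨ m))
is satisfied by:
  {m: True}


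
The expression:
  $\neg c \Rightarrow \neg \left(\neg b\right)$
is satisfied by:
  {b: True, c: True}
  {b: True, c: False}
  {c: True, b: False}


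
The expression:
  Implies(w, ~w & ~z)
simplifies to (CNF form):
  ~w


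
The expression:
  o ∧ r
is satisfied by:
  {r: True, o: True}


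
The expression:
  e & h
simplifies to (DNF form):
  e & h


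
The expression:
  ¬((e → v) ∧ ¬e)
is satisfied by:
  {e: True}


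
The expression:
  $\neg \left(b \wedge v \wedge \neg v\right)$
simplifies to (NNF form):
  $\text{True}$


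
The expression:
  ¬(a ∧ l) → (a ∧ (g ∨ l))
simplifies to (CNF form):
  a ∧ (g ∨ l)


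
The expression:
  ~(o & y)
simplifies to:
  ~o | ~y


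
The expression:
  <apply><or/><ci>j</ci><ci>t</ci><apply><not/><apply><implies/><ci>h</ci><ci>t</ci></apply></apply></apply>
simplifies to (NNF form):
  <apply><or/><ci>h</ci><ci>j</ci><ci>t</ci></apply>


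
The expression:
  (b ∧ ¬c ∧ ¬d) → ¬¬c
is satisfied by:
  {d: True, c: True, b: False}
  {d: True, c: False, b: False}
  {c: True, d: False, b: False}
  {d: False, c: False, b: False}
  {b: True, d: True, c: True}
  {b: True, d: True, c: False}
  {b: True, c: True, d: False}


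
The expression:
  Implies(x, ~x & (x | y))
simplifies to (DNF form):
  ~x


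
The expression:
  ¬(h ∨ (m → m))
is never true.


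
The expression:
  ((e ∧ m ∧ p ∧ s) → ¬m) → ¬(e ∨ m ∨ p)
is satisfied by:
  {s: True, p: False, m: False, e: False}
  {s: False, p: False, m: False, e: False}
  {m: True, e: True, p: True, s: True}


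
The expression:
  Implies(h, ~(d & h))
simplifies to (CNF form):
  ~d | ~h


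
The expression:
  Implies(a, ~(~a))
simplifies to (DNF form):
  True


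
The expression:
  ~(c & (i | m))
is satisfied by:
  {m: False, c: False, i: False}
  {i: True, m: False, c: False}
  {m: True, i: False, c: False}
  {i: True, m: True, c: False}
  {c: True, i: False, m: False}


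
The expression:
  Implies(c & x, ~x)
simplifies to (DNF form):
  ~c | ~x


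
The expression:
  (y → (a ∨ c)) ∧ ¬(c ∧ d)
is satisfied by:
  {a: True, y: False, c: False, d: False}
  {a: False, y: False, c: False, d: False}
  {d: True, a: True, y: False, c: False}
  {d: True, a: False, y: False, c: False}
  {y: True, a: True, d: False, c: False}
  {d: True, y: True, a: True, c: False}
  {c: True, a: True, y: False, d: False}
  {c: True, a: False, y: False, d: False}
  {c: True, y: True, a: True, d: False}
  {c: True, y: True, a: False, d: False}


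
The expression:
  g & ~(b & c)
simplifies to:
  g & (~b | ~c)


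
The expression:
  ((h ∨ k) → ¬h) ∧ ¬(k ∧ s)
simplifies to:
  ¬h ∧ (¬k ∨ ¬s)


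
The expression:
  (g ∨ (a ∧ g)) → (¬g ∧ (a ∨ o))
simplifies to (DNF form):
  ¬g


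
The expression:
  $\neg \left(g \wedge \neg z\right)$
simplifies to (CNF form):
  $z \vee \neg g$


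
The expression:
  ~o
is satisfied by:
  {o: False}


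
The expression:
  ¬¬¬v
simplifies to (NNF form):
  ¬v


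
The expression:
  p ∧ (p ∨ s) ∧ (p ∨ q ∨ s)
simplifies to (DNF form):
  p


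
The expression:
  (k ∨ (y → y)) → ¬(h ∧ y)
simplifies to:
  ¬h ∨ ¬y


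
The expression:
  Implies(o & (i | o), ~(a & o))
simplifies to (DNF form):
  ~a | ~o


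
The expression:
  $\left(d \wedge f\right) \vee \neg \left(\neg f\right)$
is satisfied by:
  {f: True}


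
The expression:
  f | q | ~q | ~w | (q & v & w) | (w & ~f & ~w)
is always true.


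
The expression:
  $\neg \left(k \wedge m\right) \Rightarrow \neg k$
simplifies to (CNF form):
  $m \vee \neg k$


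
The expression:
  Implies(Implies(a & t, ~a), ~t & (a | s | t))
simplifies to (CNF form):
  (a | s) & (a | ~t)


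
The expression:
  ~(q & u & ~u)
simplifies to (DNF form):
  True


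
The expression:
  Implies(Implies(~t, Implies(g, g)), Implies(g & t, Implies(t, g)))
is always true.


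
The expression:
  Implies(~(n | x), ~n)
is always true.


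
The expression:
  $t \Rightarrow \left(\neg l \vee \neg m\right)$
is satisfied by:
  {l: False, m: False, t: False}
  {t: True, l: False, m: False}
  {m: True, l: False, t: False}
  {t: True, m: True, l: False}
  {l: True, t: False, m: False}
  {t: True, l: True, m: False}
  {m: True, l: True, t: False}


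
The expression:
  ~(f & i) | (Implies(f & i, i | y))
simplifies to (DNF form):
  True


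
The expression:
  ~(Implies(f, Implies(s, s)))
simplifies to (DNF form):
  False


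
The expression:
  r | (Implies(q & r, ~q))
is always true.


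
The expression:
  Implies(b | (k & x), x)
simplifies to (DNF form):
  x | ~b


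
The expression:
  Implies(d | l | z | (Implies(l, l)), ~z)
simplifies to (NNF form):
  ~z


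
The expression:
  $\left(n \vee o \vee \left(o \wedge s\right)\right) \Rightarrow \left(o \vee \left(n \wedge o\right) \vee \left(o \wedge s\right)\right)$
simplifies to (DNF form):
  $o \vee \neg n$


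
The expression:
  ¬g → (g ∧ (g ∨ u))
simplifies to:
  g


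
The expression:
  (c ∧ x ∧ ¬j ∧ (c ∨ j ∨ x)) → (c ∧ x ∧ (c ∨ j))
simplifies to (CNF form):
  True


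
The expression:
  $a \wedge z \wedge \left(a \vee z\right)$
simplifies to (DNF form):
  $a \wedge z$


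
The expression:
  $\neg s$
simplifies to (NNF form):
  $\neg s$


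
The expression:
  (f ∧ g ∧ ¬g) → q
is always true.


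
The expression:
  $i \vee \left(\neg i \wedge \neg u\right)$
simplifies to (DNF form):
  $i \vee \neg u$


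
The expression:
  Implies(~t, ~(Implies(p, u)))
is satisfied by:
  {t: True, p: True, u: False}
  {t: True, u: False, p: False}
  {t: True, p: True, u: True}
  {t: True, u: True, p: False}
  {p: True, u: False, t: False}


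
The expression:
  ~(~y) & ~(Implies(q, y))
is never true.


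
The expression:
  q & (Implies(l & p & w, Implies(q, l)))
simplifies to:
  q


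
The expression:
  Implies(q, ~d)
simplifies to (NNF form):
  ~d | ~q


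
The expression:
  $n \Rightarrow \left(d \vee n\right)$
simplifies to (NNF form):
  $\text{True}$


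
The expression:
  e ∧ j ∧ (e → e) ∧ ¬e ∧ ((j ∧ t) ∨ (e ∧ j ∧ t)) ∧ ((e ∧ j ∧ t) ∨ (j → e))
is never true.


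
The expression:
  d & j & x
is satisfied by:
  {j: True, d: True, x: True}


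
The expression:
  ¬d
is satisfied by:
  {d: False}


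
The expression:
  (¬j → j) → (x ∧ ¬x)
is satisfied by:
  {j: False}


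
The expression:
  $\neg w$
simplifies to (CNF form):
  $\neg w$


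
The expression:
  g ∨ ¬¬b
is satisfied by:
  {b: True, g: True}
  {b: True, g: False}
  {g: True, b: False}


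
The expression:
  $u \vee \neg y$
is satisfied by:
  {u: True, y: False}
  {y: False, u: False}
  {y: True, u: True}


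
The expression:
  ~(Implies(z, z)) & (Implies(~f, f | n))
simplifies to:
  False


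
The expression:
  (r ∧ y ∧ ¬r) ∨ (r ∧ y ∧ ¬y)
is never true.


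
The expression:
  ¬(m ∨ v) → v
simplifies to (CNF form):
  m ∨ v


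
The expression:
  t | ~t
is always true.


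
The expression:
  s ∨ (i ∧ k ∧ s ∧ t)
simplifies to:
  s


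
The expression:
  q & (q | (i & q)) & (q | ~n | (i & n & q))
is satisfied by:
  {q: True}


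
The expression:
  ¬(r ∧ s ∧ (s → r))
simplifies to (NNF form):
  ¬r ∨ ¬s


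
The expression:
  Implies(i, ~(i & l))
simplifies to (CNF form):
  ~i | ~l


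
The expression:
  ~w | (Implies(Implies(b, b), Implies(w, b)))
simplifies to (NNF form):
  b | ~w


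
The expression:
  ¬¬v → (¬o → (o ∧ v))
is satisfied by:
  {o: True, v: False}
  {v: False, o: False}
  {v: True, o: True}


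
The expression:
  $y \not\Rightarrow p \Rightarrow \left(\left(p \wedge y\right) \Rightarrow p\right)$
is always true.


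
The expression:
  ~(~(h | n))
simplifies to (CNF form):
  h | n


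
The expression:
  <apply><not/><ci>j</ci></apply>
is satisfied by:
  {j: False}


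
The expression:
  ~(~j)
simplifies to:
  j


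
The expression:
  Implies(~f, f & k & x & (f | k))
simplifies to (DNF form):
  f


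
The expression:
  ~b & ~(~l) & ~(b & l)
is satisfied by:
  {l: True, b: False}


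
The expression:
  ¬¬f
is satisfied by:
  {f: True}


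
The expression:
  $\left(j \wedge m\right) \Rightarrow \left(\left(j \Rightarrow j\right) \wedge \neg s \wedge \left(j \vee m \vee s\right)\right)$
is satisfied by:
  {s: False, m: False, j: False}
  {j: True, s: False, m: False}
  {m: True, s: False, j: False}
  {j: True, m: True, s: False}
  {s: True, j: False, m: False}
  {j: True, s: True, m: False}
  {m: True, s: True, j: False}


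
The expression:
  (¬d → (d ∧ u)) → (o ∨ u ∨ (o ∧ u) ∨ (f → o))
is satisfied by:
  {o: True, u: True, d: False, f: False}
  {o: True, u: False, d: False, f: False}
  {u: True, f: False, o: False, d: False}
  {f: False, u: False, o: False, d: False}
  {f: True, o: True, u: True, d: False}
  {f: True, o: True, u: False, d: False}
  {f: True, u: True, o: False, d: False}
  {f: True, u: False, o: False, d: False}
  {d: True, o: True, u: True, f: False}
  {d: True, o: True, u: False, f: False}
  {d: True, u: True, o: False, f: False}
  {d: True, u: False, o: False, f: False}
  {f: True, d: True, o: True, u: True}
  {f: True, d: True, o: True, u: False}
  {f: True, d: True, u: True, o: False}


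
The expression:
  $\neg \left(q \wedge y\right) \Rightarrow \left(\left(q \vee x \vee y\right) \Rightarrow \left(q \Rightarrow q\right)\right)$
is always true.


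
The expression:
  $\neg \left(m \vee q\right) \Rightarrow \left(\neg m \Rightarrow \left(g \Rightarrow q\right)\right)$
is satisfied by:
  {q: True, m: True, g: False}
  {q: True, g: False, m: False}
  {m: True, g: False, q: False}
  {m: False, g: False, q: False}
  {q: True, m: True, g: True}
  {q: True, g: True, m: False}
  {m: True, g: True, q: False}


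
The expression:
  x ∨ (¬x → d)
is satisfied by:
  {x: True, d: True}
  {x: True, d: False}
  {d: True, x: False}


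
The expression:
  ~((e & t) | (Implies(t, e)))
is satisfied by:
  {t: True, e: False}


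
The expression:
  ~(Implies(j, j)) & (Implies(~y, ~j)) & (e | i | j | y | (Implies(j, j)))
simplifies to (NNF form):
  False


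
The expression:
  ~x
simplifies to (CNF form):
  ~x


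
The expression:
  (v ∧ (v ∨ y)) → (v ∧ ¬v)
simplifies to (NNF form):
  ¬v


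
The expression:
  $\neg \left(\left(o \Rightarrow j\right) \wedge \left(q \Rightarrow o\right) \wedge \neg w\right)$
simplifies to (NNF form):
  $w \vee \left(o \wedge \neg j\right) \vee \left(q \wedge \neg o\right)$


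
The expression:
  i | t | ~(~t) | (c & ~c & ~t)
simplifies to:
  i | t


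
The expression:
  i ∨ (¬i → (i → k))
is always true.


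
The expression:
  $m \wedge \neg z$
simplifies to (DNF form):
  $m \wedge \neg z$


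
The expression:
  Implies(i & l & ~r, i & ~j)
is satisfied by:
  {r: True, l: False, i: False, j: False}
  {j: False, l: False, r: False, i: False}
  {j: True, r: True, l: False, i: False}
  {j: True, l: False, r: False, i: False}
  {i: True, r: True, j: False, l: False}
  {i: True, j: False, l: False, r: False}
  {i: True, j: True, r: True, l: False}
  {i: True, j: True, l: False, r: False}
  {r: True, l: True, i: False, j: False}
  {l: True, i: False, r: False, j: False}
  {j: True, l: True, r: True, i: False}
  {j: True, l: True, i: False, r: False}
  {r: True, l: True, i: True, j: False}
  {l: True, i: True, j: False, r: False}
  {j: True, l: True, i: True, r: True}


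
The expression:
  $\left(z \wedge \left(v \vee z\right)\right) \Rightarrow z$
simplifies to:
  $\text{True}$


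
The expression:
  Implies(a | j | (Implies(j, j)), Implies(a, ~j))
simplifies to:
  ~a | ~j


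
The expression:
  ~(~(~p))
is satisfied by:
  {p: False}


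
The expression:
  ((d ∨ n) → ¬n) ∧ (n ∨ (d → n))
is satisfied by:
  {n: False, d: False}


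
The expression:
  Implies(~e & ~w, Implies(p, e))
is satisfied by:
  {e: True, w: True, p: False}
  {e: True, p: False, w: False}
  {w: True, p: False, e: False}
  {w: False, p: False, e: False}
  {e: True, w: True, p: True}
  {e: True, p: True, w: False}
  {w: True, p: True, e: False}


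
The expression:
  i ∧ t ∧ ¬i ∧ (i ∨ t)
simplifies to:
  False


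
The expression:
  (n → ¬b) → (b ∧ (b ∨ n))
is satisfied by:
  {b: True}


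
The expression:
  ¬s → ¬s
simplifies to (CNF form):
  True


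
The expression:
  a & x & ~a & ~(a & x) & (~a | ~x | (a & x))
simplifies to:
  False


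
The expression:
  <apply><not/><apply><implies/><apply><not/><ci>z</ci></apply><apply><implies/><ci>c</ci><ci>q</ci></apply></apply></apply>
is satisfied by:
  {c: True, q: False, z: False}


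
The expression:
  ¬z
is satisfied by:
  {z: False}


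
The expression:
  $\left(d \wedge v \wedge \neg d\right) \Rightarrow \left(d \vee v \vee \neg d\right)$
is always true.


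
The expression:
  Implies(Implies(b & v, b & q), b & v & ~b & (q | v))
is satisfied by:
  {b: True, v: True, q: False}


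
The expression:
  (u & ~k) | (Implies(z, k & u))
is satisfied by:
  {u: True, z: False}
  {z: False, u: False}
  {z: True, u: True}


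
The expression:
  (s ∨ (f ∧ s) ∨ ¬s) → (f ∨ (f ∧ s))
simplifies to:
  f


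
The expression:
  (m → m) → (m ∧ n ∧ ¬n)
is never true.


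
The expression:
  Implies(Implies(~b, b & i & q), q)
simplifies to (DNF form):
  q | ~b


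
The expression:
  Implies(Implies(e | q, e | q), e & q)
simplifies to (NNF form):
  e & q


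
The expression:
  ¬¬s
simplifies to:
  s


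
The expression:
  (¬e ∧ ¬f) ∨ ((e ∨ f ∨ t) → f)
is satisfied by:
  {f: True, e: False}
  {e: False, f: False}
  {e: True, f: True}


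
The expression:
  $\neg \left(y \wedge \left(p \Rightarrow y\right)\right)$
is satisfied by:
  {y: False}


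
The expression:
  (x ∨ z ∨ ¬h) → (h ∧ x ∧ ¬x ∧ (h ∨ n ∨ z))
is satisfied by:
  {h: True, x: False, z: False}


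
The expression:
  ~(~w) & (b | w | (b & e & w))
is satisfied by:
  {w: True}


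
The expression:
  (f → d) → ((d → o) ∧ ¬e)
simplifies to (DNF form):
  (f ∧ ¬d) ∨ (o ∧ ¬e) ∨ (¬d ∧ ¬e)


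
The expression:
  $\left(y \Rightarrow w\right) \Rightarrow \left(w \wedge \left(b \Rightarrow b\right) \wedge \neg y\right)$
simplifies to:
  $\left(w \wedge \neg y\right) \vee \left(y \wedge \neg w\right)$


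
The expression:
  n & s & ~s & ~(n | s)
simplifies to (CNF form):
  False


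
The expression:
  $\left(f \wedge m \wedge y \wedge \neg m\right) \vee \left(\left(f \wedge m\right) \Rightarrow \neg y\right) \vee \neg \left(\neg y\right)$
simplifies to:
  $\text{True}$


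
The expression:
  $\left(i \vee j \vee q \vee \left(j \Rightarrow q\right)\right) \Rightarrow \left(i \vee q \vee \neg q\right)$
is always true.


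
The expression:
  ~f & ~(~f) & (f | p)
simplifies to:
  False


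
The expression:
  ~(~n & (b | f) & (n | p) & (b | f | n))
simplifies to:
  n | ~p | (~b & ~f)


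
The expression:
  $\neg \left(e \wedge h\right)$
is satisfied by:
  {h: False, e: False}
  {e: True, h: False}
  {h: True, e: False}


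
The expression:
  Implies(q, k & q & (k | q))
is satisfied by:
  {k: True, q: False}
  {q: False, k: False}
  {q: True, k: True}


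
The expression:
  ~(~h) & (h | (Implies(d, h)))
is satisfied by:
  {h: True}


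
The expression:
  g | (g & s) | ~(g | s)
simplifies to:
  g | ~s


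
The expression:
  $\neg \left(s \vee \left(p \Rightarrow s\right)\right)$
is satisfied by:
  {p: True, s: False}


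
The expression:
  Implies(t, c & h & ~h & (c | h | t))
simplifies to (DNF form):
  ~t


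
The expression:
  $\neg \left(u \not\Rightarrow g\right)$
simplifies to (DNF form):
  $g \vee \neg u$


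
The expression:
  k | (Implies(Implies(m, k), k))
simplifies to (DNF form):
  k | m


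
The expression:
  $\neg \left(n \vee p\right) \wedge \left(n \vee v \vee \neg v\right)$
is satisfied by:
  {n: False, p: False}


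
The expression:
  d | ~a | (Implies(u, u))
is always true.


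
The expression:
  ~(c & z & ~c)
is always true.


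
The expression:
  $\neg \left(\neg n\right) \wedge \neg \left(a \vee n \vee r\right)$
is never true.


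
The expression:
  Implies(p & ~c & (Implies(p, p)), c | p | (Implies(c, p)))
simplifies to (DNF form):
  True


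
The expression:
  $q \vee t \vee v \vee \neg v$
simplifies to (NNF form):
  $\text{True}$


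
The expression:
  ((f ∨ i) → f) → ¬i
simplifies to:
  ¬f ∨ ¬i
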